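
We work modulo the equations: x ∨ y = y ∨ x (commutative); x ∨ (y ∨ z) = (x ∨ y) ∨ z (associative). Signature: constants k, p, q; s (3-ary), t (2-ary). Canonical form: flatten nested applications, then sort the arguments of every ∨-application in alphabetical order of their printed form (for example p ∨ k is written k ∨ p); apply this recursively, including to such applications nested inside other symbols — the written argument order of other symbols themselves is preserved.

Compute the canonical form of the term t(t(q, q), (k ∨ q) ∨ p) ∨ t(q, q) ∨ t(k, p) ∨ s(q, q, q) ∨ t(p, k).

Answer: s(q, q, q) ∨ t(k, p) ∨ t(p, k) ∨ t(q, q) ∨ t(t(q, q), k ∨ p ∨ q)

Derivation:
Canonicalize subterm:  t(t(q, q), (k ∨ q) ∨ p)  →  t(t(q, q), k ∨ p ∨ q)
Sort arguments:  s(q, q, q) ∨ t(k, p) ∨ t(p, k) ∨ t(q, q) ∨ t(t(q, q), k ∨ p ∨ q)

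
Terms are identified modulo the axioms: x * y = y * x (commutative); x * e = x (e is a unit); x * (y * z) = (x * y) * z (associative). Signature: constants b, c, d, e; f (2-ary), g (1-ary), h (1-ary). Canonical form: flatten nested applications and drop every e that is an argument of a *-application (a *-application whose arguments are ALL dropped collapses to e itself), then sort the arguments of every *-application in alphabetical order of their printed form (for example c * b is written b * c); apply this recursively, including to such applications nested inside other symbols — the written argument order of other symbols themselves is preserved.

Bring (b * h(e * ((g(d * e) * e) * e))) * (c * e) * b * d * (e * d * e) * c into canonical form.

Flatten:  b * h(e * ((g(d * e) * e) * e)) * c * e * b * d * e * d * e * c
Inside:  h(e * ((g(d * e) * e) * e))  →  h(g(d))
Unit:  drop e (×3)
Sort:  b * b * c * c * d * d * h(g(d))

Answer: b * b * c * c * d * d * h(g(d))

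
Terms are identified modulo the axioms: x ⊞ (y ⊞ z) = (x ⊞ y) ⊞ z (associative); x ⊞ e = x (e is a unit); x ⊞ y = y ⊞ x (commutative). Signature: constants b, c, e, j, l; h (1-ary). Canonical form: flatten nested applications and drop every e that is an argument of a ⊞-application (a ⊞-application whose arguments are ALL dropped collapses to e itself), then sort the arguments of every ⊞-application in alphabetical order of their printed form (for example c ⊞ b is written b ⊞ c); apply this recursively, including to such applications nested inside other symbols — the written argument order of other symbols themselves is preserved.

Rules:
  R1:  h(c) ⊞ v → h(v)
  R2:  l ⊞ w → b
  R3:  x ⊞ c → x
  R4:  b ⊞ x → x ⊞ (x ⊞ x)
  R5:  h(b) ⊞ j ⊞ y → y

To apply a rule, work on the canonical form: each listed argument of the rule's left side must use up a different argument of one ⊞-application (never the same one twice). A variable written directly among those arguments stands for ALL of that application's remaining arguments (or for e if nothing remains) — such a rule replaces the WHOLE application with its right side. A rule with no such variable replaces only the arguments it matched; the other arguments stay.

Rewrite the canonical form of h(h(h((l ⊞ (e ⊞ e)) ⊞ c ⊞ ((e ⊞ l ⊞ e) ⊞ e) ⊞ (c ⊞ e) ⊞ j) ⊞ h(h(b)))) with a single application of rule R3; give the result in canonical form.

Answer: h(h(h(c ⊞ j ⊞ l ⊞ l) ⊞ h(h(b))))

Derivation:
Canonical form:  h(h(h(c ⊞ c ⊞ j ⊞ l ⊞ l) ⊞ h(h(b))))
R3 matches:  uses c;  x := c ⊞ j ⊞ l ⊞ l
Every leftover argument binds to the variable; the entire application is replaced.
Giving:  h(h(h(c ⊞ j ⊞ l ⊞ l) ⊞ h(h(b))))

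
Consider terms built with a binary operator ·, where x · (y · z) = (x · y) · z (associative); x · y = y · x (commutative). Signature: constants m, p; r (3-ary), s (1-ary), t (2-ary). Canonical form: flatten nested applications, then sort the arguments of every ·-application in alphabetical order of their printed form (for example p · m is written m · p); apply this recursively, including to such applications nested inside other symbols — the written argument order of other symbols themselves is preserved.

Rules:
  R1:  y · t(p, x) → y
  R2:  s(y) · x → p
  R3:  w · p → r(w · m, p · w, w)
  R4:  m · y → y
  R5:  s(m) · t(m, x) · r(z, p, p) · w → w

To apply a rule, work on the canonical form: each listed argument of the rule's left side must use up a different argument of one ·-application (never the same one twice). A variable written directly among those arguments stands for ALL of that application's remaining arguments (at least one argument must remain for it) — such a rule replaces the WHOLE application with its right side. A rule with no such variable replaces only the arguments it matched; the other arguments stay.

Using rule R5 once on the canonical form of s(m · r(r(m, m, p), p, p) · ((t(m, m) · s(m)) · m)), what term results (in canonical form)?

Answer: s(m · m)

Derivation:
Canonical form:  s(m · m · r(r(m, m, p), p, p) · s(m) · t(m, m))
Match R5:  consume r(r(m, m, p), p, p), s(m), t(m, m);  w := m · m, x := m, z := r(m, m, p)
The extension variable absorbs all remaining arguments, so the whole application is rewritten.
New term:  s(m · m)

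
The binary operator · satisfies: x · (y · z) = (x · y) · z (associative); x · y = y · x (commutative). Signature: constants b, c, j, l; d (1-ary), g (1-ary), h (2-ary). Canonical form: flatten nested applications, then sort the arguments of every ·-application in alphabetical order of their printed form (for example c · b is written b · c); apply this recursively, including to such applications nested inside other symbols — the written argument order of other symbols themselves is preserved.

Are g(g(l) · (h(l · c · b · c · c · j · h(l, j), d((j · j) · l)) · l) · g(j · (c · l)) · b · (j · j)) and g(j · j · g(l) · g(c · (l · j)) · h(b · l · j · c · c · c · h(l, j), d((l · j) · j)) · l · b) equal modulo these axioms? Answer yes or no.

Answer: yes — both canonical forms are g(b · g(c · j · l) · g(l) · h(b · c · c · c · h(l, j) · j · l, d(j · j · l)) · j · j · l)

Derivation:
Left:  g(g(l) · (h(l · c · b · c · c · j · h(l, j), d((j · j) · l)) · l) · g(j · (c · l)) · b · (j · j))
  Descend into:  g(l) · (h(l · c · b · c · c · j · h(l, j), d((j · j) · l)) · l) · g(j · (c · l)) · b · (j · j)
  Merge nested applications:  g(l) · h(l · c · b · c · c · j · h(l, j), d((j · j) · l)) · l · g(j · (c · l)) · b · j · j
  Canonicalize subterm:  h(l · c · b · c · c · j · h(l, j), d((j · j) · l))  →  h(b · c · c · c · h(l, j) · j · l, d(j · j · l))
  Canonicalize subterm:  g(j · (c · l))  →  g(c · j · l)
  Sort arguments:  b · g(c · j · l) · g(l) · h(b · c · c · c · h(l, j) · j · l, d(j · j · l)) · j · j · l
  Rebuild:  g(b · g(c · j · l) · g(l) · h(b · c · c · c · h(l, j) · j · l, d(j · j · l)) · j · j · l)
Right:  g(j · j · g(l) · g(c · (l · j)) · h(b · l · j · c · c · c · h(l, j), d((l · j) · j)) · l · b)
  Work inside:  j · j · g(l) · g(c · (l · j)) · h(b · l · j · c · c · c · h(l, j), d((l · j) · j)) · l · b
  Simplify inside:  g(c · (l · j))  →  g(c · j · l)
  Simplify inside:  h(b · l · j · c · c · c · h(l, j), d((l · j) · j))  →  h(b · c · c · c · h(l, j) · j · l, d(j · j · l))
  Sort arguments:  b · g(c · j · l) · g(l) · h(b · c · c · c · h(l, j) · j · l, d(j · j · l)) · j · j · l
  Reassemble:  g(b · g(c · j · l) · g(l) · h(b · c · c · c · h(l, j) · j · l, d(j · j · l)) · j · j · l)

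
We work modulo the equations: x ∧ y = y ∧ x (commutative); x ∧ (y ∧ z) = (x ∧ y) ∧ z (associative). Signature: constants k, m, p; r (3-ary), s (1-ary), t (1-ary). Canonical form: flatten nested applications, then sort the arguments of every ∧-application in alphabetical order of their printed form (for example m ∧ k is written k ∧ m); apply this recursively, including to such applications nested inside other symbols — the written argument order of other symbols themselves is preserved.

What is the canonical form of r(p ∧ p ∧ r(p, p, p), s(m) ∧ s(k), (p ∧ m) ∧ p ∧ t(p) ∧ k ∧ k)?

Answer: r(p ∧ p ∧ r(p, p, p), s(k) ∧ s(m), k ∧ k ∧ m ∧ p ∧ p ∧ t(p))

Derivation:
Work inside:  (p ∧ m) ∧ p ∧ t(p) ∧ k ∧ k
Merge nested applications:  p ∧ m ∧ p ∧ t(p) ∧ k ∧ k
Order the arguments:  k ∧ k ∧ m ∧ p ∧ p ∧ t(p)
Reassemble:  r(p ∧ p ∧ r(p, p, p), s(k) ∧ s(m), k ∧ k ∧ m ∧ p ∧ p ∧ t(p))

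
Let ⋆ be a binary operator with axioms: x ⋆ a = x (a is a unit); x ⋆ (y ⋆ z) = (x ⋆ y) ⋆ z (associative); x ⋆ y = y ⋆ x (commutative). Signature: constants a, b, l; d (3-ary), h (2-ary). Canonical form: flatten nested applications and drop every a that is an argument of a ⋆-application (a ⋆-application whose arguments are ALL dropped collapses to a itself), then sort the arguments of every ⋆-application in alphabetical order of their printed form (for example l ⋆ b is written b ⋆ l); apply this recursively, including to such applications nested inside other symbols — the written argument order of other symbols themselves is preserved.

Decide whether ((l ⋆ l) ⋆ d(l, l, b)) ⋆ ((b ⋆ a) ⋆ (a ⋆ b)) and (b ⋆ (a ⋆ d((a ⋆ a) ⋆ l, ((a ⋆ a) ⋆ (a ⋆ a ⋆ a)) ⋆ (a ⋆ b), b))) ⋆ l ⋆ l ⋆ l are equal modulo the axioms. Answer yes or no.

Left:  ((l ⋆ l) ⋆ d(l, l, b)) ⋆ ((b ⋆ a) ⋆ (a ⋆ b))
  Merge nested applications:  l ⋆ l ⋆ d(l, l, b) ⋆ b ⋆ a ⋆ a ⋆ b
  Unit:  drop a (×2)
  Sort arguments:  b ⋆ b ⋆ d(l, l, b) ⋆ l ⋆ l
Right:  (b ⋆ (a ⋆ d((a ⋆ a) ⋆ l, ((a ⋆ a) ⋆ (a ⋆ a ⋆ a)) ⋆ (a ⋆ b), b))) ⋆ l ⋆ l ⋆ l
  Un-nest:  b ⋆ a ⋆ d((a ⋆ a) ⋆ l, ((a ⋆ a) ⋆ (a ⋆ a ⋆ a)) ⋆ (a ⋆ b), b) ⋆ l ⋆ l ⋆ l
  Simplify inside:  d((a ⋆ a) ⋆ l, ((a ⋆ a) ⋆ (a ⋆ a ⋆ a)) ⋆ (a ⋆ b), b)  →  d(l, b, b)
  Unit:  drop a
  Sort arguments:  b ⋆ d(l, b, b) ⋆ l ⋆ l ⋆ l

Answer: no — b ⋆ b ⋆ d(l, l, b) ⋆ l ⋆ l vs b ⋆ d(l, b, b) ⋆ l ⋆ l ⋆ l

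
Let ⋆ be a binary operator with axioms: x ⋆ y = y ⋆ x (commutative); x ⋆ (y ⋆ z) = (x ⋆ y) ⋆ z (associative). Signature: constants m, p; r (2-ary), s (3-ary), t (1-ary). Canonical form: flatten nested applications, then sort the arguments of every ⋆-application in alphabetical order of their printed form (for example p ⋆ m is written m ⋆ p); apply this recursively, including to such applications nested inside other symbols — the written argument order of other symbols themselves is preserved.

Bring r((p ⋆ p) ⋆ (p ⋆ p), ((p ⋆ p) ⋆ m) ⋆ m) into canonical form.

Focus inside:  ((p ⋆ p) ⋆ m) ⋆ m
Flatten:  p ⋆ p ⋆ m ⋆ m
Sort arguments:  m ⋆ m ⋆ p ⋆ p
Put back:  r(p ⋆ p ⋆ p ⋆ p, m ⋆ m ⋆ p ⋆ p)

Answer: r(p ⋆ p ⋆ p ⋆ p, m ⋆ m ⋆ p ⋆ p)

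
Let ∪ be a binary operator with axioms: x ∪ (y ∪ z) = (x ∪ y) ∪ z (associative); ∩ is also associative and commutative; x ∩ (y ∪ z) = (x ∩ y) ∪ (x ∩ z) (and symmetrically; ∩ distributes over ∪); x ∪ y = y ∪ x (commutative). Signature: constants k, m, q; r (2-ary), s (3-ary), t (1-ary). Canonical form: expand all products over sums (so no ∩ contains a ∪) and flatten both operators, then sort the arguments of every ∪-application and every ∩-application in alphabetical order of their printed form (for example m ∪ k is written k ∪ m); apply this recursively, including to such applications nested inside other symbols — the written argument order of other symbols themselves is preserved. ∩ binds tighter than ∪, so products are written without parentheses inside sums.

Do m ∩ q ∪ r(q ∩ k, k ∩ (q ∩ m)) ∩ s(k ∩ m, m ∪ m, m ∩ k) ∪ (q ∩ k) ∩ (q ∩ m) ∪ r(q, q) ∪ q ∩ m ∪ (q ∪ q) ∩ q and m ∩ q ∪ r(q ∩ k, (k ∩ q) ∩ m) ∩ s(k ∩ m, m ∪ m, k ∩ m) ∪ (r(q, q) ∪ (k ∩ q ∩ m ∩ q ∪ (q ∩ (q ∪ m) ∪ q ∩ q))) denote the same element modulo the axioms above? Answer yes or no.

Left:  m ∩ q ∪ r(q ∩ k, k ∩ (q ∩ m)) ∩ s(k ∩ m, m ∪ m, m ∩ k) ∪ (q ∩ k) ∩ (q ∩ m) ∪ r(q, q) ∪ q ∩ m ∪ (q ∪ q) ∩ q
  Expand:  m ∩ q ∪ r(k ∩ q, k ∩ m ∩ q) ∩ s(k ∩ m, m ∪ m, k ∩ m) ∪ k ∩ m ∩ q ∩ q ∪ r(q, q) ∪ m ∩ q ∪ q ∩ q ∪ q ∩ q
  Order the arguments:  k ∩ m ∩ q ∩ q ∪ m ∩ q ∪ m ∩ q ∪ q ∩ q ∪ q ∩ q ∪ r(k ∩ q, k ∩ m ∩ q) ∩ s(k ∩ m, m ∪ m, k ∩ m) ∪ r(q, q)
Right:  m ∩ q ∪ r(q ∩ k, (k ∩ q) ∩ m) ∩ s(k ∩ m, m ∪ m, k ∩ m) ∪ (r(q, q) ∪ (k ∩ q ∩ m ∩ q ∪ (q ∩ (q ∪ m) ∪ q ∩ q)))
  Expand products over sums:  m ∩ q ∪ r(k ∩ q, k ∩ m ∩ q) ∩ s(k ∩ m, m ∪ m, k ∩ m) ∪ r(q, q) ∪ k ∩ m ∩ q ∩ q ∪ q ∩ q ∪ m ∩ q ∪ q ∩ q
  Order the arguments:  k ∩ m ∩ q ∩ q ∪ m ∩ q ∪ m ∩ q ∪ q ∩ q ∪ q ∩ q ∪ r(k ∩ q, k ∩ m ∩ q) ∩ s(k ∩ m, m ∪ m, k ∩ m) ∪ r(q, q)

Answer: yes — both canonical forms are k ∩ m ∩ q ∩ q ∪ m ∩ q ∪ m ∩ q ∪ q ∩ q ∪ q ∩ q ∪ r(k ∩ q, k ∩ m ∩ q) ∩ s(k ∩ m, m ∪ m, k ∩ m) ∪ r(q, q)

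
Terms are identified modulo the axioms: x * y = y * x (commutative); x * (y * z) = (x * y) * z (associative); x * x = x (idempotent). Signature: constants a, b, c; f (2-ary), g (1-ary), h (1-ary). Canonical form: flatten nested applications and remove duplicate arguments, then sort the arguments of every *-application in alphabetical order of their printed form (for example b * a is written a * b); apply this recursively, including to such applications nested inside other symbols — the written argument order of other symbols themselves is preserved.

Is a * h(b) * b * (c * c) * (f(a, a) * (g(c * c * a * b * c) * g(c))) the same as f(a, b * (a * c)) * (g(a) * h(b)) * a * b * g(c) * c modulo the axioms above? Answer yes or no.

Answer: no — a * b * c * f(a, a) * g(a * b * c) * g(c) * h(b) vs a * b * c * f(a, a * b * c) * g(a) * g(c) * h(b)

Derivation:
Left:  a * h(b) * b * (c * c) * (f(a, a) * (g(c * c * a * b * c) * g(c)))
  Merge nested applications:  a * h(b) * b * c * c * f(a, a) * g(c * c * a * b * c) * g(c)
  Canonicalize subterm:  g(c * c * a * b * c)  →  g(a * b * c)
  Deduplicate:  drop duplicate c
  Sort:  a * b * c * f(a, a) * g(a * b * c) * g(c) * h(b)
Right:  f(a, b * (a * c)) * (g(a) * h(b)) * a * b * g(c) * c
  Un-nest:  f(a, b * (a * c)) * g(a) * h(b) * a * b * g(c) * c
  Inside:  f(a, b * (a * c))  →  f(a, a * b * c)
  Order the arguments:  a * b * c * f(a, a * b * c) * g(a) * g(c) * h(b)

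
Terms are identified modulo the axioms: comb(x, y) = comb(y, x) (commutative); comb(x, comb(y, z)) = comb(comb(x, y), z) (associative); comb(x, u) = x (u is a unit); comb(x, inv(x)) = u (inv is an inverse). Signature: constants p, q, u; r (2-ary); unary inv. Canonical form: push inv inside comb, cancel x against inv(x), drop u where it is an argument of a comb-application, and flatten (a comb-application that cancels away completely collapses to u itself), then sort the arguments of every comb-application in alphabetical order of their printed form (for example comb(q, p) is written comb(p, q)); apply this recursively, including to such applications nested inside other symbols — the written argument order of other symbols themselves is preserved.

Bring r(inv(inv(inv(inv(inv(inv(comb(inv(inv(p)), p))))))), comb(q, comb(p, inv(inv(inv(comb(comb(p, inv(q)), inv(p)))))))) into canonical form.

Answer: r(comb(p, p), comb(p, q, q))

Derivation:
Focus inside:  comb(q, comb(p, inv(inv(inv(comb(comb(p, inv(q)), inv(p)))))))
Push inv inside:  distribute inv over comb and collapse double inv
Collect:  comb(q, q, p)
Sort:  comb(p, q, q)
Put back:  r(comb(p, p), comb(p, q, q))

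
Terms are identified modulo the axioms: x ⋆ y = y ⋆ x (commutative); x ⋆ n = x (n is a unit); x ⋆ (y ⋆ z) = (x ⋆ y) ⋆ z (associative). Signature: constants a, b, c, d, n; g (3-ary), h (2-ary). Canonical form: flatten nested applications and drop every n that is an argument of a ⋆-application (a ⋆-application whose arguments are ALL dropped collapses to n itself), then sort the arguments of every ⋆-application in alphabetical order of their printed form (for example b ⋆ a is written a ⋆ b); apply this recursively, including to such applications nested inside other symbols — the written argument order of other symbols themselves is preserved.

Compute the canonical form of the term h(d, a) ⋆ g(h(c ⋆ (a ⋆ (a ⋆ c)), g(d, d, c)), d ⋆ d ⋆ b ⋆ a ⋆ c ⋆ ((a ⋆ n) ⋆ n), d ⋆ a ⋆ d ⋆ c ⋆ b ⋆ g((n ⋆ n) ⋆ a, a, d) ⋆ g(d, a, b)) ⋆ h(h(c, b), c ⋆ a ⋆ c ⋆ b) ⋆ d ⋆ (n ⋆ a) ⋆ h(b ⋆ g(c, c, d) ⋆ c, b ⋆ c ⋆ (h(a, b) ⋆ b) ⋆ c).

Answer: a ⋆ d ⋆ g(h(a ⋆ a ⋆ c ⋆ c, g(d, d, c)), a ⋆ a ⋆ b ⋆ c ⋆ d ⋆ d, a ⋆ b ⋆ c ⋆ d ⋆ d ⋆ g(a, a, d) ⋆ g(d, a, b)) ⋆ h(b ⋆ c ⋆ g(c, c, d), b ⋆ b ⋆ c ⋆ c ⋆ h(a, b)) ⋆ h(d, a) ⋆ h(h(c, b), a ⋆ b ⋆ c ⋆ c)

Derivation:
Flatten:  h(d, a) ⋆ g(h(c ⋆ (a ⋆ (a ⋆ c)), g(d, d, c)), d ⋆ d ⋆ b ⋆ a ⋆ c ⋆ ((a ⋆ n) ⋆ n), d ⋆ a ⋆ d ⋆ c ⋆ b ⋆ g((n ⋆ n) ⋆ a, a, d) ⋆ g(d, a, b)) ⋆ h(h(c, b), c ⋆ a ⋆ c ⋆ b) ⋆ d ⋆ n ⋆ a ⋆ h(b ⋆ g(c, c, d) ⋆ c, b ⋆ c ⋆ (h(a, b) ⋆ b) ⋆ c)
Canonicalize subterm:  g(h(c ⋆ (a ⋆ (a ⋆ c)), g(d, d, c)), d ⋆ d ⋆ b ⋆ a ⋆ c ⋆ ((a ⋆ n) ⋆ n), d ⋆ a ⋆ d ⋆ c ⋆ b ⋆ g((n ⋆ n) ⋆ a, a, d) ⋆ g(d, a, b))  →  g(h(a ⋆ a ⋆ c ⋆ c, g(d, d, c)), a ⋆ a ⋆ b ⋆ c ⋆ d ⋆ d, a ⋆ b ⋆ c ⋆ d ⋆ d ⋆ g(a, a, d) ⋆ g(d, a, b))
Canonicalize subterm:  h(h(c, b), c ⋆ a ⋆ c ⋆ b)  →  h(h(c, b), a ⋆ b ⋆ c ⋆ c)
Inside:  h(b ⋆ g(c, c, d) ⋆ c, b ⋆ c ⋆ (h(a, b) ⋆ b) ⋆ c)  →  h(b ⋆ c ⋆ g(c, c, d), b ⋆ b ⋆ c ⋆ c ⋆ h(a, b))
Drop the unit:  drop n
Order the arguments:  a ⋆ d ⋆ g(h(a ⋆ a ⋆ c ⋆ c, g(d, d, c)), a ⋆ a ⋆ b ⋆ c ⋆ d ⋆ d, a ⋆ b ⋆ c ⋆ d ⋆ d ⋆ g(a, a, d) ⋆ g(d, a, b)) ⋆ h(b ⋆ c ⋆ g(c, c, d), b ⋆ b ⋆ c ⋆ c ⋆ h(a, b)) ⋆ h(d, a) ⋆ h(h(c, b), a ⋆ b ⋆ c ⋆ c)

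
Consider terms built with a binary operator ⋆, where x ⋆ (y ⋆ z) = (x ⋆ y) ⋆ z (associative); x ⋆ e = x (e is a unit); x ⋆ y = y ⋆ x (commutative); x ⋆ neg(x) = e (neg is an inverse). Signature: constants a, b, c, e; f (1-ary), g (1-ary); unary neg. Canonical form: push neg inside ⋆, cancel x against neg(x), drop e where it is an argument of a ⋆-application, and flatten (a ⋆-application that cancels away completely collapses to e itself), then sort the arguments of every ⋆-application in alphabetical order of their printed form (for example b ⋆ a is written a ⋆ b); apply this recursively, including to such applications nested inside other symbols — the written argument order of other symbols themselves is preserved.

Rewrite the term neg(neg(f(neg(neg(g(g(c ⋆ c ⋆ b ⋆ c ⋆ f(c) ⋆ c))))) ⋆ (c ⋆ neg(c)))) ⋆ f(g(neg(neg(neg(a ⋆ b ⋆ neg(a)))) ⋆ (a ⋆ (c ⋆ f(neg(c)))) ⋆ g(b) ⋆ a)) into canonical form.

Push neg inside:  distribute neg over ⋆ and collapse double neg
Cancel:  c cancels
Collect terms:  f(g(g(b ⋆ c ⋆ c ⋆ c ⋆ c ⋆ f(c)))) ⋆ f(g(a ⋆ a ⋆ c ⋆ f(neg(c)) ⋆ g(b) ⋆ neg(b)))
Sort arguments:  f(g(a ⋆ a ⋆ c ⋆ f(neg(c)) ⋆ g(b) ⋆ neg(b))) ⋆ f(g(g(b ⋆ c ⋆ c ⋆ c ⋆ c ⋆ f(c))))

Answer: f(g(a ⋆ a ⋆ c ⋆ f(neg(c)) ⋆ g(b) ⋆ neg(b))) ⋆ f(g(g(b ⋆ c ⋆ c ⋆ c ⋆ c ⋆ f(c))))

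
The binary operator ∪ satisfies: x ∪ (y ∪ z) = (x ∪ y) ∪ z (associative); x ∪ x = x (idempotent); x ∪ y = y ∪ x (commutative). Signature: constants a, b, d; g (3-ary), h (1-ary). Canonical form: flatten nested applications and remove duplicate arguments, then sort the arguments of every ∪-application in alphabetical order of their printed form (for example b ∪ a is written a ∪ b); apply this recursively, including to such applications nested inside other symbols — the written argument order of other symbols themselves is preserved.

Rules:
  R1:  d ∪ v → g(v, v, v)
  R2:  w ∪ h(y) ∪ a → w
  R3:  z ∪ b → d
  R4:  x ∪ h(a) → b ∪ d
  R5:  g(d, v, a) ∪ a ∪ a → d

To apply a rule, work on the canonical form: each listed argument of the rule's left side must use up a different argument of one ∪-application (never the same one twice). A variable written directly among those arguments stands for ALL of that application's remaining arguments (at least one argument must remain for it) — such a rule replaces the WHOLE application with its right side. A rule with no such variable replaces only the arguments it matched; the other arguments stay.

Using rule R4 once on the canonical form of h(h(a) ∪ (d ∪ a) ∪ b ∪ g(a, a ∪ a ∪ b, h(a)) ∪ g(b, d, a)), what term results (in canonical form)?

Canonical form:  h(a ∪ b ∪ d ∪ g(a, a ∪ b, h(a)) ∪ g(b, d, a) ∪ h(a))
Apply R4:  consuming h(a);  x := a ∪ b ∪ d ∪ g(a, a ∪ b, h(a)) ∪ g(b, d, a)
The extension variable absorbs all remaining arguments, so the whole application is rewritten.
New term:  h(b ∪ d)

Answer: h(b ∪ d)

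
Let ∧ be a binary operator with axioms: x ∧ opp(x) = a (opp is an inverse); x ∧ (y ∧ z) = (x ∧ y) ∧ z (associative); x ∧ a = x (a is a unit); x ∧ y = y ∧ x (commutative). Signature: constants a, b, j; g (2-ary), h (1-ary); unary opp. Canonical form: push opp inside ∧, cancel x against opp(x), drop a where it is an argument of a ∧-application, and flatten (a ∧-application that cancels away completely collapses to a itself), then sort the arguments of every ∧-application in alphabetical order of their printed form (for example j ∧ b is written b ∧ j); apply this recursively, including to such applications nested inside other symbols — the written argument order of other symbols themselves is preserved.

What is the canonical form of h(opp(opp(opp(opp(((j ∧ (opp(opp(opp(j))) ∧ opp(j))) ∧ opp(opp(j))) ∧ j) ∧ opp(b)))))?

Answer: h(b ∧ j)

Derivation:
Work inside:  opp(((j ∧ (opp(opp(opp(j))) ∧ opp(j))) ∧ opp(opp(j))) ∧ j) ∧ opp(b)
Push opp inside:  distribute opp over ∧ and collapse double opp
Collect terms:  opp(j) ∧ opp(b)
Order the arguments:  opp(b) ∧ opp(j)
Put back:  h(b ∧ j)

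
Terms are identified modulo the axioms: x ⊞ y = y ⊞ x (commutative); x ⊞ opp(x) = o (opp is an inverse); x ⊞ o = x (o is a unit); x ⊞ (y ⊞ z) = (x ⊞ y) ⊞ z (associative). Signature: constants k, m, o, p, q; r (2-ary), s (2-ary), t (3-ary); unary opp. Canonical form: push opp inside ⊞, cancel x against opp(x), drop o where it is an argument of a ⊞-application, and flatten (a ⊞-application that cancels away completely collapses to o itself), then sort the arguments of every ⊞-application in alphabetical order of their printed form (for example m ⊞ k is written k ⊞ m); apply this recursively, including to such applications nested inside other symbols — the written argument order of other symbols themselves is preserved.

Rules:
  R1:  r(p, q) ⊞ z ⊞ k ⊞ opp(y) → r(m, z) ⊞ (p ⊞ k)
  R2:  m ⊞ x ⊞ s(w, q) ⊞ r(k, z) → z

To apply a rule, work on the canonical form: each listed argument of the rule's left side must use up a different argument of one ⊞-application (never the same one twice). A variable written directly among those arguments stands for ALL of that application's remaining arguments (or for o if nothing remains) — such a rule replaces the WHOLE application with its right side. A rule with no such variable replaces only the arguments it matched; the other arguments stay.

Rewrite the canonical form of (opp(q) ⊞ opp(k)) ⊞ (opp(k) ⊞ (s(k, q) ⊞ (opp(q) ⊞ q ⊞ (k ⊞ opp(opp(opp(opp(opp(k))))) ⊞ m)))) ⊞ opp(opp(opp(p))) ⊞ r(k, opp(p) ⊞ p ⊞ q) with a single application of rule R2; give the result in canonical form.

Answer: q

Derivation:
Canonical form:  m ⊞ opp(k) ⊞ opp(k) ⊞ opp(p) ⊞ opp(q) ⊞ r(k, q) ⊞ s(k, q)
Apply R2:  consuming m, r(k, q), s(k, q);  w := k, x := opp(k) ⊞ opp(k) ⊞ opp(p) ⊞ opp(q), z := q
The variable takes the whole remainder — replace the entire application.
Giving:  q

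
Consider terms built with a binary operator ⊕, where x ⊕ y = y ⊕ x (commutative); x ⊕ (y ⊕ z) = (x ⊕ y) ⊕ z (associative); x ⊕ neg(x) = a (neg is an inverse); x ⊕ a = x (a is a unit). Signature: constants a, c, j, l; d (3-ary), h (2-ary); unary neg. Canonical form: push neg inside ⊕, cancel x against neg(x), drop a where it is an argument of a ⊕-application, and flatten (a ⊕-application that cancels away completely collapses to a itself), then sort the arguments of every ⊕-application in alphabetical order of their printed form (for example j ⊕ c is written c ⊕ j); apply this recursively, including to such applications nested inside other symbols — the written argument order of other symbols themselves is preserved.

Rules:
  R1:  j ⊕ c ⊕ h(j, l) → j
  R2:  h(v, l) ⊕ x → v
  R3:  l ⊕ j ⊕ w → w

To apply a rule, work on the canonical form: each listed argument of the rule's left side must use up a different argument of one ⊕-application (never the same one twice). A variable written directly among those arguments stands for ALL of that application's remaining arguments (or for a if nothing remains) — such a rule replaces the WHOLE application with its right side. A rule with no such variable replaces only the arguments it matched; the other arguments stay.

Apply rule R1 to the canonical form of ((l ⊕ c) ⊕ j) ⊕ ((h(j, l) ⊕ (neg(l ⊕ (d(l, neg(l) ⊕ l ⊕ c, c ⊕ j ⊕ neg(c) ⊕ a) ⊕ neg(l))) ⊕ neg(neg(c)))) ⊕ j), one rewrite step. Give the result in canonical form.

Canonical form:  c ⊕ c ⊕ h(j, l) ⊕ j ⊕ j ⊕ l ⊕ neg(d(l, c, j))
R1 matches:  uses c, h(j, l), j
New term:  c ⊕ j ⊕ j ⊕ l ⊕ neg(d(l, c, j))

Answer: c ⊕ j ⊕ j ⊕ l ⊕ neg(d(l, c, j))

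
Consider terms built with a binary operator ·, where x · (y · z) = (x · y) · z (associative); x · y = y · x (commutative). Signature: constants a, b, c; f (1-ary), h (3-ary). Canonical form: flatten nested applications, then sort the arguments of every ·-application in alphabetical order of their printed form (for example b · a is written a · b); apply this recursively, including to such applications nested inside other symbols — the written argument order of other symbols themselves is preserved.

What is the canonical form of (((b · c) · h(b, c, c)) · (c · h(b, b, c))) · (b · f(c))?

Merge nested applications:  b · c · h(b, c, c) · c · h(b, b, c) · b · f(c)
Sort arguments:  b · b · c · c · f(c) · h(b, b, c) · h(b, c, c)

Answer: b · b · c · c · f(c) · h(b, b, c) · h(b, c, c)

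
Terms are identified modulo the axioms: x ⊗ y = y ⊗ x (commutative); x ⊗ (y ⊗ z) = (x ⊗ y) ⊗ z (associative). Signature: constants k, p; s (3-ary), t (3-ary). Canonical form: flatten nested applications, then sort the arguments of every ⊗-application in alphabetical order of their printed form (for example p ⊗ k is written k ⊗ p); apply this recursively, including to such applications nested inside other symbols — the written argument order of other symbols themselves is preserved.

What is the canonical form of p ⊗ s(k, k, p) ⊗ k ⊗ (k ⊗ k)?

Flatten:  p ⊗ s(k, k, p) ⊗ k ⊗ k ⊗ k
Order the arguments:  k ⊗ k ⊗ k ⊗ p ⊗ s(k, k, p)

Answer: k ⊗ k ⊗ k ⊗ p ⊗ s(k, k, p)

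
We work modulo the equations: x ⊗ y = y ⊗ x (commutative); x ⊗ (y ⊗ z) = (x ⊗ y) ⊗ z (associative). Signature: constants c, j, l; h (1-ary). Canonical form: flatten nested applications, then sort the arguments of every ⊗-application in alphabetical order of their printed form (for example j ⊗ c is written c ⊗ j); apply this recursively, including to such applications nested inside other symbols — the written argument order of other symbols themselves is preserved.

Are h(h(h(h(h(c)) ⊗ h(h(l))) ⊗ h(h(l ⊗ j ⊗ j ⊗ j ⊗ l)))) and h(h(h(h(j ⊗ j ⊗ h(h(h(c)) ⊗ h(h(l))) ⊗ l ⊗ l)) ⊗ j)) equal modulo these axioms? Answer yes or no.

Answer: no — h(h(h(h(h(c)) ⊗ h(h(l))) ⊗ h(h(j ⊗ j ⊗ j ⊗ l ⊗ l)))) vs h(h(h(h(h(h(h(c)) ⊗ h(h(l))) ⊗ j ⊗ j ⊗ l ⊗ l)) ⊗ j))

Derivation:
Left:  h(h(h(h(h(c)) ⊗ h(h(l))) ⊗ h(h(l ⊗ j ⊗ j ⊗ j ⊗ l))))
  Work inside:  h(h(h(c)) ⊗ h(h(l))) ⊗ h(h(l ⊗ j ⊗ j ⊗ j ⊗ l))
  Simplify inside:  h(h(l ⊗ j ⊗ j ⊗ j ⊗ l))  →  h(h(j ⊗ j ⊗ j ⊗ l ⊗ l))
  Sort:  h(h(h(c)) ⊗ h(h(l))) ⊗ h(h(j ⊗ j ⊗ j ⊗ l ⊗ l))
  Put back:  h(h(h(h(h(c)) ⊗ h(h(l))) ⊗ h(h(j ⊗ j ⊗ j ⊗ l ⊗ l))))
Right:  h(h(h(h(j ⊗ j ⊗ h(h(h(c)) ⊗ h(h(l))) ⊗ l ⊗ l)) ⊗ j))
  Work inside:  h(h(j ⊗ j ⊗ h(h(h(c)) ⊗ h(h(l))) ⊗ l ⊗ l)) ⊗ j
  Canonicalize subterm:  h(h(j ⊗ j ⊗ h(h(h(c)) ⊗ h(h(l))) ⊗ l ⊗ l))  →  h(h(h(h(h(c)) ⊗ h(h(l))) ⊗ j ⊗ j ⊗ l ⊗ l))
  Order the arguments:  h(h(h(h(h(c)) ⊗ h(h(l))) ⊗ j ⊗ j ⊗ l ⊗ l)) ⊗ j
  Reassemble:  h(h(h(h(h(h(h(c)) ⊗ h(h(l))) ⊗ j ⊗ j ⊗ l ⊗ l)) ⊗ j))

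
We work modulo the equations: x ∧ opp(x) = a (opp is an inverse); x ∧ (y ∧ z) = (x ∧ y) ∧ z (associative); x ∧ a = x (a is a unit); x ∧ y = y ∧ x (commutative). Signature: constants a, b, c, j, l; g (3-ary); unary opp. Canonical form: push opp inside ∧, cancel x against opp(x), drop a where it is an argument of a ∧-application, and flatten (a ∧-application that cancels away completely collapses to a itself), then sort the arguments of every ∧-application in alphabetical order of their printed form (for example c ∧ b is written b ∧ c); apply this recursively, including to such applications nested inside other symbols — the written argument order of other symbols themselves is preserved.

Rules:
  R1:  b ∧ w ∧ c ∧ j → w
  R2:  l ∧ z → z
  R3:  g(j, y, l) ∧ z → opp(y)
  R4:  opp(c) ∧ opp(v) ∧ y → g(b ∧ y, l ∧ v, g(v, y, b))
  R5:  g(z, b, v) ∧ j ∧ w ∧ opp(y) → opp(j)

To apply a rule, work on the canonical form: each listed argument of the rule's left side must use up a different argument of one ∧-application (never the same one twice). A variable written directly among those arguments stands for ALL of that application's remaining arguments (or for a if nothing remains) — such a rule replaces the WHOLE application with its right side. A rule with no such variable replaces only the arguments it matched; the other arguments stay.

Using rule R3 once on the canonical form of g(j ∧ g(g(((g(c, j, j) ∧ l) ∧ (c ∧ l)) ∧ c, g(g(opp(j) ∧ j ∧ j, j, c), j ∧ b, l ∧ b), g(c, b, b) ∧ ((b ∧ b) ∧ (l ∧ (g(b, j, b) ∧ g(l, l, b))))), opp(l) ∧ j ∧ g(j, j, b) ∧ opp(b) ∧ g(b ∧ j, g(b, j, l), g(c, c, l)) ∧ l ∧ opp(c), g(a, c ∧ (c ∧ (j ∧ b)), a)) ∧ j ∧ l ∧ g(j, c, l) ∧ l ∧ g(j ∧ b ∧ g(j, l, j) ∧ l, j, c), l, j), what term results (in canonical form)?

Canonical form:  g(g(b ∧ g(j, l, j) ∧ j ∧ l, j, c) ∧ g(g(c ∧ c ∧ g(c, j, j) ∧ l ∧ l, g(g(j, j, c), b ∧ j, b ∧ l), b ∧ b ∧ g(b, j, b) ∧ g(c, b, b) ∧ g(l, l, b) ∧ l), g(b ∧ j, g(b, j, l), g(c, c, l)) ∧ g(j, j, b) ∧ j ∧ opp(b) ∧ opp(c), g(a, b ∧ c ∧ c ∧ j, a)) ∧ g(j, c, l) ∧ j ∧ j ∧ l ∧ l, l, j)
Match R3:  consume g(j, c, l);  y := c, z := g(b ∧ g(j, l, j) ∧ j ∧ l, j, c) ∧ g(g(c ∧ c ∧ g(c, j, j) ∧ l ∧ l, g(g(j, j, c), b ∧ j, b ∧ l), b ∧ b ∧ g(b, j, b) ∧ g(c, b, b) ∧ g(l, l, b) ∧ l), g(b ∧ j, g(b, j, l), g(c, c, l)) ∧ g(j, j, b) ∧ j ∧ opp(b) ∧ opp(c), g(a, b ∧ c ∧ c ∧ j, a)) ∧ j ∧ j ∧ l ∧ l
The extension variable absorbs all remaining arguments, so the whole application is rewritten.
Result:  g(opp(c), l, j)

Answer: g(opp(c), l, j)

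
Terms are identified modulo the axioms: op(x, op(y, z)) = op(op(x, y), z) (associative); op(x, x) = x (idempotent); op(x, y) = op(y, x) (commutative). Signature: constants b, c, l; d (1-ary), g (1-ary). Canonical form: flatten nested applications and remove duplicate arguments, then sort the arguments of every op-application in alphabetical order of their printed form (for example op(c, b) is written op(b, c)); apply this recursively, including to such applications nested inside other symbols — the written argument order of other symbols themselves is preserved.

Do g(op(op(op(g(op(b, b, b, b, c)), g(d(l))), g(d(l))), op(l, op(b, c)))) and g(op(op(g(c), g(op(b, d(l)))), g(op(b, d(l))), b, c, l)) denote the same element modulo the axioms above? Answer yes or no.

Left:  g(op(op(op(g(op(b, b, b, b, c)), g(d(l))), g(d(l))), op(l, op(b, c))))
  Focus inside:  op(op(op(g(op(b, b, b, b, c)), g(d(l))), g(d(l))), op(l, op(b, c)))
  Merge nested applications:  op(g(op(b, b, b, b, c)), g(d(l)), g(d(l)), l, b, c)
  Simplify inside:  g(op(b, b, b, b, c))  →  g(op(b, c))
  Deduplicate:  drop duplicate g(d(l))
  Sort:  op(b, c, g(d(l)), g(op(b, c)), l)
  Reassemble:  g(op(b, c, g(d(l)), g(op(b, c)), l))
Right:  g(op(op(g(c), g(op(b, d(l)))), g(op(b, d(l))), b, c, l))
  Work inside:  op(op(g(c), g(op(b, d(l)))), g(op(b, d(l))), b, c, l)
  Merge nested applications:  op(g(c), g(op(b, d(l))), g(op(b, d(l))), b, c, l)
  Idempotence:  drop duplicate g(op(b, d(l)))
  Order the arguments:  op(b, c, g(c), g(op(b, d(l))), l)
  Rebuild:  g(op(b, c, g(c), g(op(b, d(l))), l))

Answer: no — g(op(b, c, g(d(l)), g(op(b, c)), l)) vs g(op(b, c, g(c), g(op(b, d(l))), l))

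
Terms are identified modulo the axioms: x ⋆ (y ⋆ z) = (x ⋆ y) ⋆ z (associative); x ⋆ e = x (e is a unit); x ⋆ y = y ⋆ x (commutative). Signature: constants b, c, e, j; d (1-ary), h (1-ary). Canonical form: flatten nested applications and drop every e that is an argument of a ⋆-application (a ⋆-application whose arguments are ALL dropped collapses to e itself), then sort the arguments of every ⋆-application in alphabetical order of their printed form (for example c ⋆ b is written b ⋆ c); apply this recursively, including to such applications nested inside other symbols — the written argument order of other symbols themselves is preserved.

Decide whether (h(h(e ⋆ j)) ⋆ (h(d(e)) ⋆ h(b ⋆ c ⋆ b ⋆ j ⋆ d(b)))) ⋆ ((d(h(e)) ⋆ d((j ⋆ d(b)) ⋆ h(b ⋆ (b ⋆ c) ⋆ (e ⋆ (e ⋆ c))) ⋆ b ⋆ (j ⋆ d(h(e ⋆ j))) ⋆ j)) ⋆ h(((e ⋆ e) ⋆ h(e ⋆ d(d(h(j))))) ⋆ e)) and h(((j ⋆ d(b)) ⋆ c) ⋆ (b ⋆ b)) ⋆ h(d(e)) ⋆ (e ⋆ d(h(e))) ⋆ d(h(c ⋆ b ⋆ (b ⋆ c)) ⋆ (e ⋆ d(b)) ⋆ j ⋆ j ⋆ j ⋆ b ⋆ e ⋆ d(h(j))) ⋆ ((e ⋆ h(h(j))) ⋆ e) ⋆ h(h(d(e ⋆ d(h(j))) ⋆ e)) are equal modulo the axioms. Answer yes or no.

Left:  (h(h(e ⋆ j)) ⋆ (h(d(e)) ⋆ h(b ⋆ c ⋆ b ⋆ j ⋆ d(b)))) ⋆ ((d(h(e)) ⋆ d((j ⋆ d(b)) ⋆ h(b ⋆ (b ⋆ c) ⋆ (e ⋆ (e ⋆ c))) ⋆ b ⋆ (j ⋆ d(h(e ⋆ j))) ⋆ j)) ⋆ h(((e ⋆ e) ⋆ h(e ⋆ d(d(h(j))))) ⋆ e))
  Flatten:  h(h(e ⋆ j)) ⋆ h(d(e)) ⋆ h(b ⋆ c ⋆ b ⋆ j ⋆ d(b)) ⋆ d(h(e)) ⋆ d((j ⋆ d(b)) ⋆ h(b ⋆ (b ⋆ c) ⋆ (e ⋆ (e ⋆ c))) ⋆ b ⋆ (j ⋆ d(h(e ⋆ j))) ⋆ j) ⋆ h(((e ⋆ e) ⋆ h(e ⋆ d(d(h(j))))) ⋆ e)
  Canonicalize subterm:  h(h(e ⋆ j))  →  h(h(j))
  Inside:  h(b ⋆ c ⋆ b ⋆ j ⋆ d(b))  →  h(b ⋆ b ⋆ c ⋆ d(b) ⋆ j)
  Canonicalize subterm:  d((j ⋆ d(b)) ⋆ h(b ⋆ (b ⋆ c) ⋆ (e ⋆ (e ⋆ c))) ⋆ b ⋆ (j ⋆ d(h(e ⋆ j))) ⋆ j)  →  d(b ⋆ d(b) ⋆ d(h(j)) ⋆ h(b ⋆ b ⋆ c ⋆ c) ⋆ j ⋆ j ⋆ j)
  Order the arguments:  d(b ⋆ d(b) ⋆ d(h(j)) ⋆ h(b ⋆ b ⋆ c ⋆ c) ⋆ j ⋆ j ⋆ j) ⋆ d(h(e)) ⋆ h(b ⋆ b ⋆ c ⋆ d(b) ⋆ j) ⋆ h(d(e)) ⋆ h(h(d(d(h(j))))) ⋆ h(h(j))
Right:  h(((j ⋆ d(b)) ⋆ c) ⋆ (b ⋆ b)) ⋆ h(d(e)) ⋆ (e ⋆ d(h(e))) ⋆ d(h(c ⋆ b ⋆ (b ⋆ c)) ⋆ (e ⋆ d(b)) ⋆ j ⋆ j ⋆ j ⋆ b ⋆ e ⋆ d(h(j))) ⋆ ((e ⋆ h(h(j))) ⋆ e) ⋆ h(h(d(e ⋆ d(h(j))) ⋆ e))
  Un-nest:  h(((j ⋆ d(b)) ⋆ c) ⋆ (b ⋆ b)) ⋆ h(d(e)) ⋆ e ⋆ d(h(e)) ⋆ d(h(c ⋆ b ⋆ (b ⋆ c)) ⋆ (e ⋆ d(b)) ⋆ j ⋆ j ⋆ j ⋆ b ⋆ e ⋆ d(h(j))) ⋆ e ⋆ h(h(j)) ⋆ e ⋆ h(h(d(e ⋆ d(h(j))) ⋆ e))
  Inside:  h(((j ⋆ d(b)) ⋆ c) ⋆ (b ⋆ b))  →  h(b ⋆ b ⋆ c ⋆ d(b) ⋆ j)
  Simplify inside:  d(h(c ⋆ b ⋆ (b ⋆ c)) ⋆ (e ⋆ d(b)) ⋆ j ⋆ j ⋆ j ⋆ b ⋆ e ⋆ d(h(j)))  →  d(b ⋆ d(b) ⋆ d(h(j)) ⋆ h(b ⋆ b ⋆ c ⋆ c) ⋆ j ⋆ j ⋆ j)
  Simplify inside:  h(h(d(e ⋆ d(h(j))) ⋆ e))  →  h(h(d(d(h(j)))))
  Units out:  drop e (×3)
  Order the arguments:  d(b ⋆ d(b) ⋆ d(h(j)) ⋆ h(b ⋆ b ⋆ c ⋆ c) ⋆ j ⋆ j ⋆ j) ⋆ d(h(e)) ⋆ h(b ⋆ b ⋆ c ⋆ d(b) ⋆ j) ⋆ h(d(e)) ⋆ h(h(d(d(h(j))))) ⋆ h(h(j))

Answer: yes — both canonical forms are d(b ⋆ d(b) ⋆ d(h(j)) ⋆ h(b ⋆ b ⋆ c ⋆ c) ⋆ j ⋆ j ⋆ j) ⋆ d(h(e)) ⋆ h(b ⋆ b ⋆ c ⋆ d(b) ⋆ j) ⋆ h(d(e)) ⋆ h(h(d(d(h(j))))) ⋆ h(h(j))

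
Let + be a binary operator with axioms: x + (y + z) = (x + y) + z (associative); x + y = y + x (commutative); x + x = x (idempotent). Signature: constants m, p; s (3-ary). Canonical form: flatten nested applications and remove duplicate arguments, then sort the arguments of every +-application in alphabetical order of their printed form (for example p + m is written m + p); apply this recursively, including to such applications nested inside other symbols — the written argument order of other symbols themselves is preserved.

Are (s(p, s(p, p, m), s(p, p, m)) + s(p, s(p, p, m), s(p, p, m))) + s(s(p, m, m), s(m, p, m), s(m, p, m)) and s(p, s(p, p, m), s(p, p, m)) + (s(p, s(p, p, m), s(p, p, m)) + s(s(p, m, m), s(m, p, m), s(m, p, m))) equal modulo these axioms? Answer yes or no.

Left:  (s(p, s(p, p, m), s(p, p, m)) + s(p, s(p, p, m), s(p, p, m))) + s(s(p, m, m), s(m, p, m), s(m, p, m))
  Merge nested applications:  s(p, s(p, p, m), s(p, p, m)) + s(p, s(p, p, m), s(p, p, m)) + s(s(p, m, m), s(m, p, m), s(m, p, m))
  Drop duplicates:  drop duplicate s(p, s(p, p, m), s(p, p, m))
  Sort:  s(p, s(p, p, m), s(p, p, m)) + s(s(p, m, m), s(m, p, m), s(m, p, m))
Right:  s(p, s(p, p, m), s(p, p, m)) + (s(p, s(p, p, m), s(p, p, m)) + s(s(p, m, m), s(m, p, m), s(m, p, m)))
  Un-nest:  s(p, s(p, p, m), s(p, p, m)) + s(p, s(p, p, m), s(p, p, m)) + s(s(p, m, m), s(m, p, m), s(m, p, m))
  Idempotence:  drop duplicate s(p, s(p, p, m), s(p, p, m))
  Sort arguments:  s(p, s(p, p, m), s(p, p, m)) + s(s(p, m, m), s(m, p, m), s(m, p, m))

Answer: yes — both canonical forms are s(p, s(p, p, m), s(p, p, m)) + s(s(p, m, m), s(m, p, m), s(m, p, m))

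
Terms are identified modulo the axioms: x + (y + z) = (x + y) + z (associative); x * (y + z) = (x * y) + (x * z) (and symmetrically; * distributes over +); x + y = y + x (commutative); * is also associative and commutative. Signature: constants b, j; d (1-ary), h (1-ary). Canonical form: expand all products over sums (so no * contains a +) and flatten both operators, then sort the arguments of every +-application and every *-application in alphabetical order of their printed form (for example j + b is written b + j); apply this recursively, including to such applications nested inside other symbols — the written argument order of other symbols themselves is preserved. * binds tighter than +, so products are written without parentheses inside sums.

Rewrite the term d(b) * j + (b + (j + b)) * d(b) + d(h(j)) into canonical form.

Expand products over sums:  d(b) * j + b * d(b) + d(b) * j + b * d(b) + d(h(j))
Sort arguments:  b * d(b) + b * d(b) + d(b) * j + d(b) * j + d(h(j))

Answer: b * d(b) + b * d(b) + d(b) * j + d(b) * j + d(h(j))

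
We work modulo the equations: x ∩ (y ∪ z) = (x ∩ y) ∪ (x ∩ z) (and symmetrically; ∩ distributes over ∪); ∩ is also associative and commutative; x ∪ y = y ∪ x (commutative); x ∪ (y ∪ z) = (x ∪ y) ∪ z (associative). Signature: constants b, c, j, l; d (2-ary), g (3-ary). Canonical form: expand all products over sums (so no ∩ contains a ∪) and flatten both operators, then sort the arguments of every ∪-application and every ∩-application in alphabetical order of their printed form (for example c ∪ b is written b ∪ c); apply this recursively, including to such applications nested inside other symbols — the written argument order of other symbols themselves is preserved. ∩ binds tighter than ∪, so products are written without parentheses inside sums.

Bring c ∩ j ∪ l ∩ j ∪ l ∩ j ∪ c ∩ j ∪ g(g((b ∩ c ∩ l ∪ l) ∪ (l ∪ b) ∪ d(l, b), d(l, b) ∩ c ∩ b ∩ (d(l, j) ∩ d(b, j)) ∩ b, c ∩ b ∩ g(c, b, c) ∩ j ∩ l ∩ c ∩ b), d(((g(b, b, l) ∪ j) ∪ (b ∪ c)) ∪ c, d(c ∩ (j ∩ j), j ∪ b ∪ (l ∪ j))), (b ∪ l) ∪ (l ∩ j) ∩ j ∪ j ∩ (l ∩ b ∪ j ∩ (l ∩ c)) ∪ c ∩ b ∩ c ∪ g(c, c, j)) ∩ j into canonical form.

Answer: c ∩ j ∪ c ∩ j ∪ g(g(b ∪ b ∩ c ∩ l ∪ d(l, b) ∪ l ∪ l, b ∩ b ∩ c ∩ d(b, j) ∩ d(l, b) ∩ d(l, j), b ∩ b ∩ c ∩ c ∩ g(c, b, c) ∩ j ∩ l), d(b ∪ c ∪ c ∪ g(b, b, l) ∪ j, d(c ∩ j ∩ j, b ∪ j ∪ j ∪ l)), b ∪ b ∩ c ∩ c ∪ b ∩ j ∩ l ∪ c ∩ j ∩ j ∩ l ∪ g(c, c, j) ∪ j ∩ j ∩ l ∪ l) ∩ j ∪ j ∩ l ∪ j ∩ l

Derivation:
Expand:  c ∩ j ∪ j ∩ l ∪ j ∩ l ∪ c ∩ j ∪ g(g(b ∪ b ∩ c ∩ l ∪ d(l, b) ∪ l ∪ l, b ∩ b ∩ c ∩ d(b, j) ∩ d(l, b) ∩ d(l, j), b ∩ b ∩ c ∩ c ∩ g(c, b, c) ∩ j ∩ l), d(b ∪ c ∪ c ∪ g(b, b, l) ∪ j, d(c ∩ j ∩ j, b ∪ j ∪ j ∪ l)), b ∪ b ∩ c ∩ c ∪ b ∩ j ∩ l ∪ c ∩ j ∩ j ∩ l ∪ g(c, c, j) ∪ j ∩ j ∩ l ∪ l) ∩ j
Order the arguments:  c ∩ j ∪ c ∩ j ∪ g(g(b ∪ b ∩ c ∩ l ∪ d(l, b) ∪ l ∪ l, b ∩ b ∩ c ∩ d(b, j) ∩ d(l, b) ∩ d(l, j), b ∩ b ∩ c ∩ c ∩ g(c, b, c) ∩ j ∩ l), d(b ∪ c ∪ c ∪ g(b, b, l) ∪ j, d(c ∩ j ∩ j, b ∪ j ∪ j ∪ l)), b ∪ b ∩ c ∩ c ∪ b ∩ j ∩ l ∪ c ∩ j ∩ j ∩ l ∪ g(c, c, j) ∪ j ∩ j ∩ l ∪ l) ∩ j ∪ j ∩ l ∪ j ∩ l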